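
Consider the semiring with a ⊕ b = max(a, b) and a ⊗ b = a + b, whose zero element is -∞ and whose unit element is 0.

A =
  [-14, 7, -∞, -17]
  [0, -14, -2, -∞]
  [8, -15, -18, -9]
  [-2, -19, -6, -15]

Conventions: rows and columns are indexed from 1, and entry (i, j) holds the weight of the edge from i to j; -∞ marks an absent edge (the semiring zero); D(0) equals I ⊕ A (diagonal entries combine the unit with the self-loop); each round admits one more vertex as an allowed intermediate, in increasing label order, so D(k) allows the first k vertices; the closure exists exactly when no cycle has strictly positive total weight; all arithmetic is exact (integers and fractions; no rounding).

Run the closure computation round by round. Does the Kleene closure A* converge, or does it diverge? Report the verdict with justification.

D(0):
  [0, 7, -∞, -17]
  [0, 0, -2, -∞]
  [8, -15, 0, -9]
  [-2, -19, -6, 0]
Detection: at round 1, diagonal entry (2, 2) turns strictly positive.
Key observation: the cycle 2->1->2 has total weight 0 + 7, which is strictly positive.
Answer: DIVERGES — positive cycle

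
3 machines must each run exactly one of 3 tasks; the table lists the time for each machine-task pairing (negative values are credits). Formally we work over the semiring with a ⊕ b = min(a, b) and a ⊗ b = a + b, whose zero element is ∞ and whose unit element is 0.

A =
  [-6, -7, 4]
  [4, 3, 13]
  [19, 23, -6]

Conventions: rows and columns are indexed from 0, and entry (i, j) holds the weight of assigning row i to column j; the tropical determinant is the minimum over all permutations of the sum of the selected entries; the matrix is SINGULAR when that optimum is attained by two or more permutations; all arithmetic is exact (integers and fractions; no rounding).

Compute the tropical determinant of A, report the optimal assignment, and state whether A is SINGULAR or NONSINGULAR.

σ = (0, 1, 2): (-6) + 3 + (-6) = -9
σ = (0, 2, 1): (-6) + 13 + 23 = 30
σ = (1, 0, 2): (-7) + 4 + (-6) = -9
σ = (1, 2, 0): (-7) + 13 + 19 = 25
σ = (2, 0, 1): 4 + 4 + 23 = 31
σ = (2, 1, 0): 4 + 3 + 19 = 26
Optimal value attained by: σ = (0, 1, 2).
Answer: det⊕(A) = -9; verdict: SINGULAR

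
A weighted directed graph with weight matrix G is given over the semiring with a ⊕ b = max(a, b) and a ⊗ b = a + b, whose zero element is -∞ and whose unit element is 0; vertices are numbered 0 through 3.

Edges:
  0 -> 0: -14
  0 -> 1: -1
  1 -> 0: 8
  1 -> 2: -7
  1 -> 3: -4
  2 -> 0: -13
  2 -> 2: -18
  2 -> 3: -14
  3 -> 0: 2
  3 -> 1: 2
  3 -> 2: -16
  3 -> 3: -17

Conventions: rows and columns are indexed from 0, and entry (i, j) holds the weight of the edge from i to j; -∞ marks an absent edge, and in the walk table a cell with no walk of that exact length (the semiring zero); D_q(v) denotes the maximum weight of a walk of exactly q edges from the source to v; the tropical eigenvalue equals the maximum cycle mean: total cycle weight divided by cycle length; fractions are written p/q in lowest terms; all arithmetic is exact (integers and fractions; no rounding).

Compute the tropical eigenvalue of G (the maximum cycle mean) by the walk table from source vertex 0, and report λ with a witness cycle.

q=0: [0, -∞, -∞, -∞]
q=1: [-14, -1, -∞, -∞]
q=2: [7, -15, -8, -5]
q=3: [-3, 6, -21, -19]
q=4: [14, -4, -1, 2]
Optimal cycle mean attained by: cycle 0->1->0, total (-1) + 8, length 2.
Answer: λ = 7/2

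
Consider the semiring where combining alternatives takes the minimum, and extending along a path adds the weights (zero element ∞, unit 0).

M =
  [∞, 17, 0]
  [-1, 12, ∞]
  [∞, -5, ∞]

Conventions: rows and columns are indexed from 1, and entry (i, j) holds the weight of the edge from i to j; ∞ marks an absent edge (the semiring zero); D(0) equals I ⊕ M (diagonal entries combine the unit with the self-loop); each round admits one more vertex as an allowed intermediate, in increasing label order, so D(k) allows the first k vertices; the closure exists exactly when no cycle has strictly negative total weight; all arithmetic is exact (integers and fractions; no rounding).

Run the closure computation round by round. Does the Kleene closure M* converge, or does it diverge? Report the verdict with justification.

D(0):
  [0, 17, 0]
  [-1, 0, ∞]
  [∞, -5, 0]
D(1):
  [0, 17, 0]
  [-1, 0, -1]
  [∞, -5, 0]
Detection: at round 2, diagonal entry (3, 3) turns strictly negative.
Key observation: the cycle 3->2->1->3 has total weight (-5) + (-1) + 0, which is strictly negative.
Answer: DIVERGES — negative cycle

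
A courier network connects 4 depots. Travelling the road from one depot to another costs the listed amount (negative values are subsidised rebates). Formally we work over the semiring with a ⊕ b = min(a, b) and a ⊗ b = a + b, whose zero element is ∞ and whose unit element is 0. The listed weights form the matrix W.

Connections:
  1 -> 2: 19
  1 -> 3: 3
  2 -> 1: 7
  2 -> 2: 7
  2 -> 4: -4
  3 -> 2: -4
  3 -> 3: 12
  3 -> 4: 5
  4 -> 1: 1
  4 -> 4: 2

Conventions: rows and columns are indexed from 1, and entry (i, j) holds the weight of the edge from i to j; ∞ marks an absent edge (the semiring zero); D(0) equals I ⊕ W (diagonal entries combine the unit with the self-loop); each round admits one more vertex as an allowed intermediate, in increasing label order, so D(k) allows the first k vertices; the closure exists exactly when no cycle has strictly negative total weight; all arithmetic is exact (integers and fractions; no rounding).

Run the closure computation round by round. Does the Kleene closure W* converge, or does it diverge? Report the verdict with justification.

D(0):
  [0, 19, 3, ∞]
  [7, 0, ∞, -4]
  [∞, -4, 0, 5]
  [1, ∞, ∞, 0]
D(1):
  [0, 19, 3, ∞]
  [7, 0, 10, -4]
  [∞, -4, 0, 5]
  [1, 20, 4, 0]
D(2):
  [0, 19, 3, 15]
  [7, 0, 10, -4]
  [3, -4, 0, -8]
  [1, 20, 4, 0]
Detection: at round 3, diagonal entry (4, 4) turns strictly negative.
Key observation: the cycle 4->1->3->2->4 has total weight 1 + 3 + (-4) + (-4), which is strictly negative.
Answer: DIVERGES — negative cycle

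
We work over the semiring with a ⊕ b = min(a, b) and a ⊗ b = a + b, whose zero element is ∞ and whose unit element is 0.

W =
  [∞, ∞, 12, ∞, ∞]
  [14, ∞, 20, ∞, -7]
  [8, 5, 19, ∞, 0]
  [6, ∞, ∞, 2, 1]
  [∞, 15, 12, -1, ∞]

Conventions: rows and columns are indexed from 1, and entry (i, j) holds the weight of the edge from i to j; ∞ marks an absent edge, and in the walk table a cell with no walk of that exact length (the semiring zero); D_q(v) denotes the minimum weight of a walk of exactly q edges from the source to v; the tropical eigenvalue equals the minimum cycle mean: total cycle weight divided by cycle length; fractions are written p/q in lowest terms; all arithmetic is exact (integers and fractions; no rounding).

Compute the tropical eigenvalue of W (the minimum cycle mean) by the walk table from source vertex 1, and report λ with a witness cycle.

q=0: [0, ∞, ∞, ∞, ∞]
q=1: [∞, ∞, 12, ∞, ∞]
q=2: [20, 17, 31, ∞, 12]
q=3: [31, 27, 24, 11, 10]
q=4: [17, 25, 22, 9, 12]
q=5: [15, 27, 24, 11, 10]
Optimal cycle mean attained by: cycle 4->5->4, total 1 + (-1), length 2.
Answer: λ = 0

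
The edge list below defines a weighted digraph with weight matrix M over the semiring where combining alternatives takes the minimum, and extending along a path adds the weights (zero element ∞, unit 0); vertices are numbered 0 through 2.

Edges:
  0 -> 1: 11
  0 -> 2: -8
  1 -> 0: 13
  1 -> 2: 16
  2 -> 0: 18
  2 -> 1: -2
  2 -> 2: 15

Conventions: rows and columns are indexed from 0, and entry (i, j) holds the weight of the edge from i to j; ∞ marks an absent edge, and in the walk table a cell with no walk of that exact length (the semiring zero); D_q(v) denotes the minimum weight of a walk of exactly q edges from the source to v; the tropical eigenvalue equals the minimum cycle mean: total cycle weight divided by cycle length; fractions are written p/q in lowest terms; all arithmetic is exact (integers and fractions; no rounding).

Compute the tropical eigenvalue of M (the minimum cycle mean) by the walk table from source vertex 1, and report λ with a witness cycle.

q=0: [∞, 0, ∞]
q=1: [13, ∞, 16]
q=2: [34, 14, 5]
q=3: [23, 3, 20]
Optimal cycle mean attained by: cycle 0->2->1->0, total (-8) + (-2) + 13, length 3.
Answer: λ = 1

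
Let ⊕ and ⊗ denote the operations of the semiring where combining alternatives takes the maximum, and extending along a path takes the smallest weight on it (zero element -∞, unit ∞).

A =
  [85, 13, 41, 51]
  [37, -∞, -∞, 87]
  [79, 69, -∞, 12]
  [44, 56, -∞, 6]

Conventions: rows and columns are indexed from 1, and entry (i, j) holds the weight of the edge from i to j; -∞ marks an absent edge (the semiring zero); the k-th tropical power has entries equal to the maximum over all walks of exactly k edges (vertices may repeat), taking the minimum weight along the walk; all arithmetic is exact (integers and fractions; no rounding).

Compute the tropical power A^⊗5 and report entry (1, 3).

A^⊗2:
  [85, 51, 41, 51]
  [44, 56, 37, 37]
  [79, 13, 41, 69]
  [44, 13, 41, 56]
A^⊗3:
  [85, 51, 41, 51]
  [44, 37, 41, 56]
  [79, 56, 41, 51]
  [44, 56, 41, 44]
A^⊗4:
  [85, 51, 41, 51]
  [44, 56, 41, 44]
  [79, 51, 41, 56]
  [44, 44, 41, 56]
A^⊗5:
  [85, 51, 41, 51]
  [44, 44, 41, 56]
  [79, 56, 41, 51]
  [44, 56, 41, 44]
Key observation: the optimum is the walk 1->1->1->1->1->3, with weight 85 min 85 min 85 min 85 min 41 = 41.
Optimal value attained by: walk 1->1->1->1->1->3.
Answer: (A^⊗5)[1][3] = 41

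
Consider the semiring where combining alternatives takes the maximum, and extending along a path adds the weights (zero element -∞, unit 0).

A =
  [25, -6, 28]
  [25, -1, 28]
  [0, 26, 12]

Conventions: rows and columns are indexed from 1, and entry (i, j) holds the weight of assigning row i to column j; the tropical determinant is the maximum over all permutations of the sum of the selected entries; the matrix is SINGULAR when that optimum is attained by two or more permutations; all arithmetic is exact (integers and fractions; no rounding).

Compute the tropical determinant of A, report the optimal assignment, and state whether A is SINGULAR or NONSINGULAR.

σ = (1, 2, 3): 25 + (-1) + 12 = 36
σ = (1, 3, 2): 25 + 28 + 26 = 79
σ = (2, 1, 3): (-6) + 25 + 12 = 31
σ = (2, 3, 1): (-6) + 28 + 0 = 22
σ = (3, 1, 2): 28 + 25 + 26 = 79
σ = (3, 2, 1): 28 + (-1) + 0 = 27
Optimal value attained by: σ = (1, 3, 2).
Answer: det⊕(A) = 79; verdict: SINGULAR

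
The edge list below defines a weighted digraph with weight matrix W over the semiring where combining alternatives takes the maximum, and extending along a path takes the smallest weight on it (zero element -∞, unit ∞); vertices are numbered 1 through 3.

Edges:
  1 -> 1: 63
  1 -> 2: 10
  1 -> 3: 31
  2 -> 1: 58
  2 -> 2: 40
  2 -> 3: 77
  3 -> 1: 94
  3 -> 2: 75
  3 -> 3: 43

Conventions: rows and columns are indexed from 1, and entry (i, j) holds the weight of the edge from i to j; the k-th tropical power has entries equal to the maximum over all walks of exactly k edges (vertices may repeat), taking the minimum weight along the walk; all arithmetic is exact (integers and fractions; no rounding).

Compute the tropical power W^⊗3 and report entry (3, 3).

W^⊗2:
  [63, 31, 31]
  [77, 75, 43]
  [63, 43, 75]
W^⊗3:
  [63, 31, 31]
  [63, 43, 75]
  [75, 75, 43]
Key observation: the optimum is the walk 3->2->3->3, with weight 75 min 77 min 43 = 43.
Optimal value attained by: walk 3->2->3->3.
Answer: (W^⊗3)[3][3] = 43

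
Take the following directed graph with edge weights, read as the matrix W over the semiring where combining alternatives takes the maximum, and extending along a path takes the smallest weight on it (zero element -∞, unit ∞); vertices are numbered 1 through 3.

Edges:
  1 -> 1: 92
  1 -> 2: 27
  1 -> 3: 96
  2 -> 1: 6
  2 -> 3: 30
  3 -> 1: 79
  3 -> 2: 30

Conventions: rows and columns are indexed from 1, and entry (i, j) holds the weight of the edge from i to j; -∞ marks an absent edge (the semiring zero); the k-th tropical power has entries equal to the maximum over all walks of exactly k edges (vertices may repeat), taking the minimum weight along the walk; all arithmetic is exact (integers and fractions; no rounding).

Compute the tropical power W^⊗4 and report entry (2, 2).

W^⊗2:
  [92, 30, 92]
  [30, 30, 6]
  [79, 27, 79]
W^⊗3:
  [92, 30, 92]
  [30, 27, 30]
  [79, 30, 79]
W^⊗4:
  [92, 30, 92]
  [30, 30, 30]
  [79, 30, 79]
Key observation: the optimum is the walk 2->3->1->3->2, with weight 30 min 79 min 96 min 30 = 30.
Optimal value attained by: walk 2->3->1->3->2.
Answer: (W^⊗4)[2][2] = 30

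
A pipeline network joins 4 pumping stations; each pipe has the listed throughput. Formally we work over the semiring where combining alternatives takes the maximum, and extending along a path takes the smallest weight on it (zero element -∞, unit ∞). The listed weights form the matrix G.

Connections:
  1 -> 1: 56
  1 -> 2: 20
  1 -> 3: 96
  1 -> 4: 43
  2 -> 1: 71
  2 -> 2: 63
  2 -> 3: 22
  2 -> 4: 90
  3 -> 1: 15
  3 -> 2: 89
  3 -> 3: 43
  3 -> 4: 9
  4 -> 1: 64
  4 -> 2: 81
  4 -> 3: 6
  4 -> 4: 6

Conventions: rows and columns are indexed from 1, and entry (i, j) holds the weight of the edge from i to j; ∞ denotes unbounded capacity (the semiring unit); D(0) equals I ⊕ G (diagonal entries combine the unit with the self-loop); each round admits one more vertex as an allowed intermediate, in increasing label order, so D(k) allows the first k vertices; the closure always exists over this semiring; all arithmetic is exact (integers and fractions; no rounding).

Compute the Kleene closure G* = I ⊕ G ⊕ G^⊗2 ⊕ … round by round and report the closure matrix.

D(0):
  [∞, 20, 96, 43]
  [71, ∞, 22, 90]
  [15, 89, ∞, 9]
  [64, 81, 6, ∞]
D(1):
  [∞, 20, 96, 43]
  [71, ∞, 71, 90]
  [15, 89, ∞, 15]
  [64, 81, 64, ∞]
D(2):
  [∞, 20, 96, 43]
  [71, ∞, 71, 90]
  [71, 89, ∞, 89]
  [71, 81, 71, ∞]
D(3):
  [∞, 89, 96, 89]
  [71, ∞, 71, 90]
  [71, 89, ∞, 89]
  [71, 81, 71, ∞]
D(4):
  [∞, 89, 96, 89]
  [71, ∞, 71, 90]
  [71, 89, ∞, 89]
  [71, 81, 71, ∞]
Answer: G* = [[∞, 89, 96, 89], [71, ∞, 71, 90], [71, 89, ∞, 89], [71, 81, 71, ∞]]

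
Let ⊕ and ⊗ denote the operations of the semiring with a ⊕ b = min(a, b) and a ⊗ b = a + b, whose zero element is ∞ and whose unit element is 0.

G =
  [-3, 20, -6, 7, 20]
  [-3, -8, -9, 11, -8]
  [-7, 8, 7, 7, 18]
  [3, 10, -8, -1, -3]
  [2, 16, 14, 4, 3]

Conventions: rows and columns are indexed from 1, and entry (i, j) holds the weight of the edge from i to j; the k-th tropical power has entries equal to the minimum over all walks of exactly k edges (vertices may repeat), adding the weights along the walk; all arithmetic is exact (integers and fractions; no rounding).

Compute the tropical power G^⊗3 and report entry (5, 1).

G^⊗2:
  [-13, 2, -9, 1, 4]
  [-16, -16, -17, -4, -16]
  [-10, 0, -13, 0, 0]
  [-15, 0, -9, -2, -4]
  [-1, 8, -4, 3, 1]
G^⊗3:
  [-16, -6, -19, -6, -6]
  [-24, -24, -25, -12, -24]
  [-20, -8, -16, -6, -8]
  [-18, -8, -21, -8, -8]
  [-11, 0, -7, 2, 0]
Key observation: the optimum is the walk 5->1->3->1, with weight 2 + (-6) + (-7) = -11.
Optimal value attained by: walk 5->1->3->1.
Answer: (G^⊗3)[5][1] = -11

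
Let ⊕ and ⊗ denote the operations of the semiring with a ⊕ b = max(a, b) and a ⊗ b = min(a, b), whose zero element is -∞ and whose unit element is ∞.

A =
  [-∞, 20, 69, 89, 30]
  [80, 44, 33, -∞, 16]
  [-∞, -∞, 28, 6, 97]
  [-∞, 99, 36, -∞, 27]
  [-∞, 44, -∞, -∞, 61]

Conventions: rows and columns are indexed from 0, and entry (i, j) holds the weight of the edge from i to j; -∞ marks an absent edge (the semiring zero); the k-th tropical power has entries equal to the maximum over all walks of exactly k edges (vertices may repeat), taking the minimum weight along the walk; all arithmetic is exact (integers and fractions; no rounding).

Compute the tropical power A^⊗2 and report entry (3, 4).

A^⊗2:
  [20, 89, 36, 6, 69]
  [44, 44, 69, 80, 33]
  [-∞, 44, 28, 6, 61]
  [80, 44, 33, 6, 36]
  [44, 44, 33, -∞, 61]
Key observation: the optimum is the walk 3->2->4, with weight 36 min 97 = 36.
Optimal value attained by: walk 3->2->4.
Answer: (A^⊗2)[3][4] = 36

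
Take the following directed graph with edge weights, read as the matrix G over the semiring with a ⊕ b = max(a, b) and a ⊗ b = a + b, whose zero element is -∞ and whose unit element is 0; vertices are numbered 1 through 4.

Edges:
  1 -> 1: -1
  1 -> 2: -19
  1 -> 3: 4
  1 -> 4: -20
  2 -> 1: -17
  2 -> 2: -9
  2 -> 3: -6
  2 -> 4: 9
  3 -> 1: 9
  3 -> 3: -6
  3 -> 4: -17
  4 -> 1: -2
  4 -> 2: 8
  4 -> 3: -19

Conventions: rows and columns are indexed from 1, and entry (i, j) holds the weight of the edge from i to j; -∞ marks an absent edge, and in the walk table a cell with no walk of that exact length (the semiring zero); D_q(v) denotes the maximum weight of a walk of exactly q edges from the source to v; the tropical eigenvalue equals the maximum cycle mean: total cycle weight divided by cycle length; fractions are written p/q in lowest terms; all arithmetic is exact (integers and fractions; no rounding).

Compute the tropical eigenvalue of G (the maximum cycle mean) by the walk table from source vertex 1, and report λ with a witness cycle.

q=0: [0, -∞, -∞, -∞]
q=1: [-1, -19, 4, -20]
q=2: [13, -12, 3, -10]
q=3: [12, -2, 17, -3]
q=4: [26, 5, 16, 7]
Optimal cycle mean attained by: cycle 2->4->2, total 9 + 8, length 2.
Answer: λ = 17/2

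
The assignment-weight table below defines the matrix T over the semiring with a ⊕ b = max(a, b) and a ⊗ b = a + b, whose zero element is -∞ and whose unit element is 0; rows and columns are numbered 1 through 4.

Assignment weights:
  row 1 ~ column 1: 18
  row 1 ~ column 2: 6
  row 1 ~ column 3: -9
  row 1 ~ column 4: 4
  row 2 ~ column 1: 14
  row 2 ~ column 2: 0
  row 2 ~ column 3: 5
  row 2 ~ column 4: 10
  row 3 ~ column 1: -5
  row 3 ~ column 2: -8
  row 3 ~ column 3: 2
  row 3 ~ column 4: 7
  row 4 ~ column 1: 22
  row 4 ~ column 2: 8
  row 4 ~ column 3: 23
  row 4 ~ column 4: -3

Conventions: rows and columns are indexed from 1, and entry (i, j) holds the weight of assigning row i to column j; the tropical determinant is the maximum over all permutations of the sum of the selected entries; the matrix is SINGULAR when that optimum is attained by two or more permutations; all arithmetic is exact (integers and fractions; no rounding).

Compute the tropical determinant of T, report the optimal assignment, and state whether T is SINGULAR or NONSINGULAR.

σ = (1, 2, 3, 4): 18 + 0 + 2 + (-3) = 17
σ = (1, 2, 4, 3): 18 + 0 + 7 + 23 = 48
σ = (1, 3, 2, 4): 18 + 5 + (-8) + (-3) = 12
σ = (1, 3, 4, 2): 18 + 5 + 7 + 8 = 38
σ = (1, 4, 2, 3): 18 + 10 + (-8) + 23 = 43
σ = (1, 4, 3, 2): 18 + 10 + 2 + 8 = 38
σ = (2, 1, 3, 4): 6 + 14 + 2 + (-3) = 19
σ = (2, 1, 4, 3): 6 + 14 + 7 + 23 = 50
σ = (2, 3, 1, 4): 6 + 5 + (-5) + (-3) = 3
σ = (2, 3, 4, 1): 6 + 5 + 7 + 22 = 40
σ = (2, 4, 1, 3): 6 + 10 + (-5) + 23 = 34
σ = (2, 4, 3, 1): 6 + 10 + 2 + 22 = 40
σ = (3, 1, 2, 4): (-9) + 14 + (-8) + (-3) = -6
σ = (3, 1, 4, 2): (-9) + 14 + 7 + 8 = 20
σ = (3, 2, 1, 4): (-9) + 0 + (-5) + (-3) = -17
σ = (3, 2, 4, 1): (-9) + 0 + 7 + 22 = 20
σ = (3, 4, 1, 2): (-9) + 10 + (-5) + 8 = 4
σ = (3, 4, 2, 1): (-9) + 10 + (-8) + 22 = 15
σ = (4, 1, 2, 3): 4 + 14 + (-8) + 23 = 33
σ = (4, 1, 3, 2): 4 + 14 + 2 + 8 = 28
σ = (4, 2, 1, 3): 4 + 0 + (-5) + 23 = 22
σ = (4, 2, 3, 1): 4 + 0 + 2 + 22 = 28
σ = (4, 3, 1, 2): 4 + 5 + (-5) + 8 = 12
σ = (4, 3, 2, 1): 4 + 5 + (-8) + 22 = 23
Optimal value attained by: σ = (2, 1, 4, 3).
Answer: det⊕(T) = 50; verdict: NONSINGULAR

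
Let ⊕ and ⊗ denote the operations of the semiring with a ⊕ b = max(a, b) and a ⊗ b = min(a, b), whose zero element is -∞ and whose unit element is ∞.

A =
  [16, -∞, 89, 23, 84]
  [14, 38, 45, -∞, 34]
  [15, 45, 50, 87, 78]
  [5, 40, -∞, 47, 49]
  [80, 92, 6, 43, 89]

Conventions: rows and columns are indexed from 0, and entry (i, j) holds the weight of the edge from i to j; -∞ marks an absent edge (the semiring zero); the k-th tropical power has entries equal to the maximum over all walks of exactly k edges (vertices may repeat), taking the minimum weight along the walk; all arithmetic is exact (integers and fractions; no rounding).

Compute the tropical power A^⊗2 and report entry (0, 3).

A^⊗2:
  [80, 84, 50, 87, 84]
  [34, 45, 45, 45, 45]
  [78, 78, 50, 50, 78]
  [49, 49, 40, 47, 49]
  [80, 89, 80, 43, 89]
Key observation: the optimum is the walk 0->2->3, with weight 89 min 87 = 87.
Optimal value attained by: walk 0->2->3.
Answer: (A^⊗2)[0][3] = 87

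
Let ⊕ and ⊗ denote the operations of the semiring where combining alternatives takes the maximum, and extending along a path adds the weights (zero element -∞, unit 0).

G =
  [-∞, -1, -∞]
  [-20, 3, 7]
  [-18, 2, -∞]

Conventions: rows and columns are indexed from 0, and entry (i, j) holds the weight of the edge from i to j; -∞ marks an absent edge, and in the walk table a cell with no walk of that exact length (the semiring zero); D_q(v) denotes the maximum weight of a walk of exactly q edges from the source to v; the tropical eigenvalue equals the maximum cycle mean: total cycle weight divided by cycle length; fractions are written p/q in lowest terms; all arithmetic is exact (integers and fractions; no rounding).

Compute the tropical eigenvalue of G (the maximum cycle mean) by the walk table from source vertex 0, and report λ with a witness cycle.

q=0: [0, -∞, -∞]
q=1: [-∞, -1, -∞]
q=2: [-21, 2, 6]
q=3: [-12, 8, 9]
Optimal cycle mean attained by: cycle 1->2->1, total 7 + 2, length 2.
Answer: λ = 9/2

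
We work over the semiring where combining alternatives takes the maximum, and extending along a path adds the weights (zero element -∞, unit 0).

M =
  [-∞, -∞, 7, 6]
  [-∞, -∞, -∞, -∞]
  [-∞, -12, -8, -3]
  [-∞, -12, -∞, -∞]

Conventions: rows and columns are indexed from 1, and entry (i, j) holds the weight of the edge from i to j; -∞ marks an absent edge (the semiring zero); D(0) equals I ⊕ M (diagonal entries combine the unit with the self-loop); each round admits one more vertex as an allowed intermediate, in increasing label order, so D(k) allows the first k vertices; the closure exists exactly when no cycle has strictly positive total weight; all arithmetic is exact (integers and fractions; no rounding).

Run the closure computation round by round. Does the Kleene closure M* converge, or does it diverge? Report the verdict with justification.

D(0):
  [0, -∞, 7, 6]
  [-∞, 0, -∞, -∞]
  [-∞, -12, 0, -3]
  [-∞, -12, -∞, 0]
D(1):
  [0, -∞, 7, 6]
  [-∞, 0, -∞, -∞]
  [-∞, -12, 0, -3]
  [-∞, -12, -∞, 0]
D(2):
  [0, -∞, 7, 6]
  [-∞, 0, -∞, -∞]
  [-∞, -12, 0, -3]
  [-∞, -12, -∞, 0]
D(3):
  [0, -5, 7, 6]
  [-∞, 0, -∞, -∞]
  [-∞, -12, 0, -3]
  [-∞, -12, -∞, 0]
D(4):
  [0, -5, 7, 6]
  [-∞, 0, -∞, -∞]
  [-∞, -12, 0, -3]
  [-∞, -12, -∞, 0]
Key observation: every diagonal entry stays at the unit through all rounds, so no improving cycle exists.
Answer: CONVERGES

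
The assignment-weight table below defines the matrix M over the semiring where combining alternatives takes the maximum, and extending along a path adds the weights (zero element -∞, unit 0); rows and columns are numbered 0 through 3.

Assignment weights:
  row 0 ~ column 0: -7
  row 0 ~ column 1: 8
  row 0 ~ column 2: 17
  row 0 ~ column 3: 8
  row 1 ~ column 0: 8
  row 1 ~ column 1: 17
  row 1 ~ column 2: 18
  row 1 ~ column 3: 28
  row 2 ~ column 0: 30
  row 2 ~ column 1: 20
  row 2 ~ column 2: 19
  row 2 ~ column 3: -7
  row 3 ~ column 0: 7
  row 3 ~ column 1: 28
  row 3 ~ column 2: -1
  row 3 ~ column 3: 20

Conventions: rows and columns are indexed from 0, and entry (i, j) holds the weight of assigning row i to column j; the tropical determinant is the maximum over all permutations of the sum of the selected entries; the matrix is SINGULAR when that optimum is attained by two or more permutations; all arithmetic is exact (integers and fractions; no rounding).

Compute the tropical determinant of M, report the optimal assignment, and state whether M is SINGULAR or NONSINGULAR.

σ = (0, 1, 2, 3): (-7) + 17 + 19 + 20 = 49
σ = (0, 1, 3, 2): (-7) + 17 + (-7) + (-1) = 2
σ = (0, 2, 1, 3): (-7) + 18 + 20 + 20 = 51
σ = (0, 2, 3, 1): (-7) + 18 + (-7) + 28 = 32
σ = (0, 3, 1, 2): (-7) + 28 + 20 + (-1) = 40
σ = (0, 3, 2, 1): (-7) + 28 + 19 + 28 = 68
σ = (1, 0, 2, 3): 8 + 8 + 19 + 20 = 55
σ = (1, 0, 3, 2): 8 + 8 + (-7) + (-1) = 8
σ = (1, 2, 0, 3): 8 + 18 + 30 + 20 = 76
σ = (1, 2, 3, 0): 8 + 18 + (-7) + 7 = 26
σ = (1, 3, 0, 2): 8 + 28 + 30 + (-1) = 65
σ = (1, 3, 2, 0): 8 + 28 + 19 + 7 = 62
σ = (2, 0, 1, 3): 17 + 8 + 20 + 20 = 65
σ = (2, 0, 3, 1): 17 + 8 + (-7) + 28 = 46
σ = (2, 1, 0, 3): 17 + 17 + 30 + 20 = 84
σ = (2, 1, 3, 0): 17 + 17 + (-7) + 7 = 34
σ = (2, 3, 0, 1): 17 + 28 + 30 + 28 = 103
σ = (2, 3, 1, 0): 17 + 28 + 20 + 7 = 72
σ = (3, 0, 1, 2): 8 + 8 + 20 + (-1) = 35
σ = (3, 0, 2, 1): 8 + 8 + 19 + 28 = 63
σ = (3, 1, 0, 2): 8 + 17 + 30 + (-1) = 54
σ = (3, 1, 2, 0): 8 + 17 + 19 + 7 = 51
σ = (3, 2, 0, 1): 8 + 18 + 30 + 28 = 84
σ = (3, 2, 1, 0): 8 + 18 + 20 + 7 = 53
Optimal value attained by: σ = (2, 3, 0, 1).
Answer: det⊕(M) = 103; verdict: NONSINGULAR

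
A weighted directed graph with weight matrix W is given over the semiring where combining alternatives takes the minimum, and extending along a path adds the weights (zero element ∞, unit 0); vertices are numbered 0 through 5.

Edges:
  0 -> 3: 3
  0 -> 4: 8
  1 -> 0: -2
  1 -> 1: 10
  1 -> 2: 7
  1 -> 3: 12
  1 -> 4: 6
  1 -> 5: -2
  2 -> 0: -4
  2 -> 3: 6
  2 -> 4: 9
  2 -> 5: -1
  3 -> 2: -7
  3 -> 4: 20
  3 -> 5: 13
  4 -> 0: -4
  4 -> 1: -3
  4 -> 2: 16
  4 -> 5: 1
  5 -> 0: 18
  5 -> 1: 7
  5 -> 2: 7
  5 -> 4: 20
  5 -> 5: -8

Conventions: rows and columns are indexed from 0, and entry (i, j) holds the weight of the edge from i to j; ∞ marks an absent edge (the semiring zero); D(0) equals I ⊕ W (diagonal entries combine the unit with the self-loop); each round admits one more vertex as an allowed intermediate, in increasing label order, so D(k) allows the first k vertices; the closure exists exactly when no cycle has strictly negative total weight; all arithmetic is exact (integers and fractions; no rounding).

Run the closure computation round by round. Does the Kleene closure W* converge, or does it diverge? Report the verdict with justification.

Detection: at round 0, diagonal entry (5, 5) turns strictly negative.
Key observation: the cycle 5->5 has total weight (-8), which is strictly negative.
Answer: DIVERGES — negative cycle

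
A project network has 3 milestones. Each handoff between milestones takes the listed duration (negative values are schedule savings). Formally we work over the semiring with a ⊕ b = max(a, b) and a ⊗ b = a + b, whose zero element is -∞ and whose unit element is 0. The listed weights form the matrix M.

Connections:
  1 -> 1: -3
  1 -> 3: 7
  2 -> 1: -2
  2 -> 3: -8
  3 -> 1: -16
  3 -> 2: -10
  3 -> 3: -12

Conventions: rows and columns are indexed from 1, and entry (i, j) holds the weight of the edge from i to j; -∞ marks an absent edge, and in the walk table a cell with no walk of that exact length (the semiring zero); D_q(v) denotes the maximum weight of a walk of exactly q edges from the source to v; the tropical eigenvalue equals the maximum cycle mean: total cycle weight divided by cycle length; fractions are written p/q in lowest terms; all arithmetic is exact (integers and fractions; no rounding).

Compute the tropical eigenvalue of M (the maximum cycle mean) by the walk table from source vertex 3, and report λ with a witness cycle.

q=0: [-∞, -∞, 0]
q=1: [-16, -10, -12]
q=2: [-12, -22, -9]
q=3: [-15, -19, -5]
Optimal cycle mean attained by: cycle 1->3->2->1, total 7 + (-10) + (-2), length 3.
Answer: λ = -5/3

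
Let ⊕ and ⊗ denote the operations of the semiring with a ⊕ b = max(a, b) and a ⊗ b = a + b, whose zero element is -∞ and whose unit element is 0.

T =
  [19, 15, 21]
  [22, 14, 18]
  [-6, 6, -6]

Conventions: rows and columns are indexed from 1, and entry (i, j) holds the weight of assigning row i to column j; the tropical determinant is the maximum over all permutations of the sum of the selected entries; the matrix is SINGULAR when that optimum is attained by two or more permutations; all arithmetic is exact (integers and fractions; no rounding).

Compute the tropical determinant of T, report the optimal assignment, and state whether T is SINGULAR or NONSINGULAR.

σ = (1, 2, 3): 19 + 14 + (-6) = 27
σ = (1, 3, 2): 19 + 18 + 6 = 43
σ = (2, 1, 3): 15 + 22 + (-6) = 31
σ = (2, 3, 1): 15 + 18 + (-6) = 27
σ = (3, 1, 2): 21 + 22 + 6 = 49
σ = (3, 2, 1): 21 + 14 + (-6) = 29
Optimal value attained by: σ = (3, 1, 2).
Answer: det⊕(T) = 49; verdict: NONSINGULAR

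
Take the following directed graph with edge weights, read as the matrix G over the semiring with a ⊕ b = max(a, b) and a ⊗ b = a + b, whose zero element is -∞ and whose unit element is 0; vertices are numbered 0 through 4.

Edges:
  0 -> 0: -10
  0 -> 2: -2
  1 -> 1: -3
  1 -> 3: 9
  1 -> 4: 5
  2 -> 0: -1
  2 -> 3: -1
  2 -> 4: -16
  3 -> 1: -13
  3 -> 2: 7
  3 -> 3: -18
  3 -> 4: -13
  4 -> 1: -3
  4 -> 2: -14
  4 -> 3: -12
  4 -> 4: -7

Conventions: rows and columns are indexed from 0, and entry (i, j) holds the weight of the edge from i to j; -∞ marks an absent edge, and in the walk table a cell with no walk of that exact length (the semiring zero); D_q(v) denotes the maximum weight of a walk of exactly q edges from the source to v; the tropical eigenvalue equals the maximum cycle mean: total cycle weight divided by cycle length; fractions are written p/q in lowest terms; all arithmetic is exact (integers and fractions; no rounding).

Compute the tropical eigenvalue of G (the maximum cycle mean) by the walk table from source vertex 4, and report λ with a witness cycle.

q=0: [-∞, -∞, -∞, -∞, 0]
q=1: [-∞, -3, -14, -12, -7]
q=2: [-15, -6, -5, 6, 2]
q=3: [-6, -1, 13, 3, -1]
q=4: [12, -4, 10, 12, 4]
q=5: [9, 1, 19, 9, 1]
Optimal cycle mean attained by: cycle 2->3->2, total (-1) + 7, length 2.
Answer: λ = 3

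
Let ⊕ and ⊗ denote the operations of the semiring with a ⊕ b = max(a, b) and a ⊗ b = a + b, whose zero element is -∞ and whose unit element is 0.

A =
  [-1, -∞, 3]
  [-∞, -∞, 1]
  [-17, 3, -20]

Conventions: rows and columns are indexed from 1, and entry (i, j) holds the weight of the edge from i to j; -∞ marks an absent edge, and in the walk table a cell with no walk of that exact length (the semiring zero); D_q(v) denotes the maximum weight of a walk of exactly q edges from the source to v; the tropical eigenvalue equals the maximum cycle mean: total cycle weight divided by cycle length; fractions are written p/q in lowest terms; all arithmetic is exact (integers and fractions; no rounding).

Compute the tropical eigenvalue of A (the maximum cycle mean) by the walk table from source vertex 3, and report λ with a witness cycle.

q=0: [-∞, -∞, 0]
q=1: [-17, 3, -20]
q=2: [-18, -17, 4]
q=3: [-13, 7, -15]
Optimal cycle mean attained by: cycle 2->3->2, total 1 + 3, length 2.
Answer: λ = 2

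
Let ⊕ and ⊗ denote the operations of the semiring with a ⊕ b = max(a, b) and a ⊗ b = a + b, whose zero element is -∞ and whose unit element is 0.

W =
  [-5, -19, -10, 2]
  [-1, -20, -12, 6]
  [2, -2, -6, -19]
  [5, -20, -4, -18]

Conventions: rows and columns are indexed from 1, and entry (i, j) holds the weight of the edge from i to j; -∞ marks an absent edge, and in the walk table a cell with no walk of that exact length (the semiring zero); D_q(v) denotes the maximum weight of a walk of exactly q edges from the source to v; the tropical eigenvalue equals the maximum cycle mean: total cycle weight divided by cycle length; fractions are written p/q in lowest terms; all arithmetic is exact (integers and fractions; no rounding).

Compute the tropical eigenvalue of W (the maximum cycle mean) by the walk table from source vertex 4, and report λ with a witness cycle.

q=0: [-∞, -∞, -∞, 0]
q=1: [5, -20, -4, -18]
q=2: [0, -6, -5, 7]
q=3: [12, -7, 3, 2]
q=4: [7, 1, 2, 14]
Optimal cycle mean attained by: cycle 1->4->1, total 2 + 5, length 2.
Answer: λ = 7/2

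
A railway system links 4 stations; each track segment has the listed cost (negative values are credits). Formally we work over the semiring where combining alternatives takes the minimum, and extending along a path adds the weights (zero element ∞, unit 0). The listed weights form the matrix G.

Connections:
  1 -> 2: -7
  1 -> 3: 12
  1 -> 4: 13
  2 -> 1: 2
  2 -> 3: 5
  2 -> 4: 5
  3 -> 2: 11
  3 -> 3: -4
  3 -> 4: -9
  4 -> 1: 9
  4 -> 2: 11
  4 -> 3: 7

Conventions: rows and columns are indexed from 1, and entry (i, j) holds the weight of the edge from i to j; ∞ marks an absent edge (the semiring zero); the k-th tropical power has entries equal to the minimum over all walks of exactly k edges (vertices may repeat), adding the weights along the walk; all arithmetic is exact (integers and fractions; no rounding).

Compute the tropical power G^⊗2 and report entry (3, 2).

G^⊗2:
  [-5, 23, -2, -2]
  [14, -5, 1, -4]
  [0, 2, -8, -13]
  [13, 2, 3, -2]
Key observation: the optimum is the walk 3->4->2, with weight (-9) + 11 = 2.
Optimal value attained by: walk 3->4->2.
Answer: (G^⊗2)[3][2] = 2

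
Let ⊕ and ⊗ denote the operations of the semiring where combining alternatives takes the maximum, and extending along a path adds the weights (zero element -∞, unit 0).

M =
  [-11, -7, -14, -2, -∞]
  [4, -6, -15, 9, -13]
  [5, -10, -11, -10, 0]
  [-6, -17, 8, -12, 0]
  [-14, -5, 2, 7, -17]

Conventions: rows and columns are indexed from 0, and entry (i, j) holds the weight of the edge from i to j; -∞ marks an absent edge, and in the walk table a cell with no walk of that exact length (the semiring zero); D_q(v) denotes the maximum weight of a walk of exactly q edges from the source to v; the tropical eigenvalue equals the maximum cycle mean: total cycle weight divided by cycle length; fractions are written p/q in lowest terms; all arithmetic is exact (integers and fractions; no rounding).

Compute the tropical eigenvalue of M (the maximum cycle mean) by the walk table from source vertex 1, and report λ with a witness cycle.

q=0: [-∞, 0, -∞, -∞, -∞]
q=1: [4, -6, -15, 9, -13]
q=2: [3, -3, 17, 3, 9]
q=3: [22, 7, 11, 16, 17]
q=4: [16, 15, 24, 24, 16]
q=5: [29, 14, 32, 24, 24]
Optimal cycle mean attained by: cycle 2->4->3->2, total 0 + 7 + 8, length 3.
Answer: λ = 5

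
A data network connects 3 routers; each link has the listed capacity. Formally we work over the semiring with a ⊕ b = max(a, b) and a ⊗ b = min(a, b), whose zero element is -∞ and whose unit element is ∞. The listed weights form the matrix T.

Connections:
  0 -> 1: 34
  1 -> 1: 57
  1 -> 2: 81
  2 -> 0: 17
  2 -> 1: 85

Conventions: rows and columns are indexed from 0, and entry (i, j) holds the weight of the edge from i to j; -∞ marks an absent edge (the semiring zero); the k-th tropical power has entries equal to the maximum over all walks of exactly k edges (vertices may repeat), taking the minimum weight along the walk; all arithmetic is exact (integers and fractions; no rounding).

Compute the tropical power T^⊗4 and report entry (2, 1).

T^⊗2:
  [-∞, 34, 34]
  [17, 81, 57]
  [-∞, 57, 81]
T^⊗3:
  [17, 34, 34]
  [17, 57, 81]
  [17, 81, 57]
T^⊗4:
  [17, 34, 34]
  [17, 81, 57]
  [17, 57, 81]
Key observation: the optimum is the walk 2->1->1->2->1, with weight 85 min 57 min 81 min 85 = 57.
Optimal value attained by: walk 2->1->1->2->1.
Answer: (T^⊗4)[2][1] = 57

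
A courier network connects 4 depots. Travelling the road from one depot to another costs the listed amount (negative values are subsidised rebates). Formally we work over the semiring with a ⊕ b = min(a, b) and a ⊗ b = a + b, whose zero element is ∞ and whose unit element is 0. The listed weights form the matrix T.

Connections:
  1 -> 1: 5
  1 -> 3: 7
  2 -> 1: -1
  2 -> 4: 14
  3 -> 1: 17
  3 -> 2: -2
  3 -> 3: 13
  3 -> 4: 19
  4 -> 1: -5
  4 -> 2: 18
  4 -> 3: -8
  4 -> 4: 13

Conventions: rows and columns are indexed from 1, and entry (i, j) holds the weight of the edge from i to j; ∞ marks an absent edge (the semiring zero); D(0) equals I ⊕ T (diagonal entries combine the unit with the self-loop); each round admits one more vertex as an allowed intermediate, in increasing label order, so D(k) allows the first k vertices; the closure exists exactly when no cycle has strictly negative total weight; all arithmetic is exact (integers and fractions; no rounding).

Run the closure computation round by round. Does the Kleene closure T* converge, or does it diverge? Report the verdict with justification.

D(0):
  [0, ∞, 7, ∞]
  [-1, 0, ∞, 14]
  [17, -2, 0, 19]
  [-5, 18, -8, 0]
D(1):
  [0, ∞, 7, ∞]
  [-1, 0, 6, 14]
  [17, -2, 0, 19]
  [-5, 18, -8, 0]
D(2):
  [0, ∞, 7, ∞]
  [-1, 0, 6, 14]
  [-3, -2, 0, 12]
  [-5, 18, -8, 0]
D(3):
  [0, 5, 7, 19]
  [-1, 0, 6, 14]
  [-3, -2, 0, 12]
  [-11, -10, -8, 0]
D(4):
  [0, 5, 7, 19]
  [-1, 0, 6, 14]
  [-3, -2, 0, 12]
  [-11, -10, -8, 0]
Key observation: every diagonal entry stays at the unit through all rounds, so no improving cycle exists.
Answer: CONVERGES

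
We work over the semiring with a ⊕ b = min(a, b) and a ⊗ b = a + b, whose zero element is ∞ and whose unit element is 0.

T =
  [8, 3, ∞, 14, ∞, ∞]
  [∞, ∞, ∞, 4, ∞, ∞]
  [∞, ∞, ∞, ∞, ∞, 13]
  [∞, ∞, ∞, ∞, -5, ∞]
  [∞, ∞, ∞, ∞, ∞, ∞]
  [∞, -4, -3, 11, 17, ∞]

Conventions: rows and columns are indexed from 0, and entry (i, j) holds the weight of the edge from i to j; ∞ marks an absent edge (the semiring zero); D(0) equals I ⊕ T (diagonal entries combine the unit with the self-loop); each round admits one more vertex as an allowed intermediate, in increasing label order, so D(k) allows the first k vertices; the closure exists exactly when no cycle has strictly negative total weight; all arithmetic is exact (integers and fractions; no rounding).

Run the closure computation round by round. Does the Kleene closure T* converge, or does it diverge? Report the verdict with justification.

D(0):
  [0, 3, ∞, 14, ∞, ∞]
  [∞, 0, ∞, 4, ∞, ∞]
  [∞, ∞, 0, ∞, ∞, 13]
  [∞, ∞, ∞, 0, -5, ∞]
  [∞, ∞, ∞, ∞, 0, ∞]
  [∞, -4, -3, 11, 17, 0]
D(1):
  [0, 3, ∞, 14, ∞, ∞]
  [∞, 0, ∞, 4, ∞, ∞]
  [∞, ∞, 0, ∞, ∞, 13]
  [∞, ∞, ∞, 0, -5, ∞]
  [∞, ∞, ∞, ∞, 0, ∞]
  [∞, -4, -3, 11, 17, 0]
D(2):
  [0, 3, ∞, 7, ∞, ∞]
  [∞, 0, ∞, 4, ∞, ∞]
  [∞, ∞, 0, ∞, ∞, 13]
  [∞, ∞, ∞, 0, -5, ∞]
  [∞, ∞, ∞, ∞, 0, ∞]
  [∞, -4, -3, 0, 17, 0]
D(3):
  [0, 3, ∞, 7, ∞, ∞]
  [∞, 0, ∞, 4, ∞, ∞]
  [∞, ∞, 0, ∞, ∞, 13]
  [∞, ∞, ∞, 0, -5, ∞]
  [∞, ∞, ∞, ∞, 0, ∞]
  [∞, -4, -3, 0, 17, 0]
D(4):
  [0, 3, ∞, 7, 2, ∞]
  [∞, 0, ∞, 4, -1, ∞]
  [∞, ∞, 0, ∞, ∞, 13]
  [∞, ∞, ∞, 0, -5, ∞]
  [∞, ∞, ∞, ∞, 0, ∞]
  [∞, -4, -3, 0, -5, 0]
D(5):
  [0, 3, ∞, 7, 2, ∞]
  [∞, 0, ∞, 4, -1, ∞]
  [∞, ∞, 0, ∞, ∞, 13]
  [∞, ∞, ∞, 0, -5, ∞]
  [∞, ∞, ∞, ∞, 0, ∞]
  [∞, -4, -3, 0, -5, 0]
D(6):
  [0, 3, ∞, 7, 2, ∞]
  [∞, 0, ∞, 4, -1, ∞]
  [∞, 9, 0, 13, 8, 13]
  [∞, ∞, ∞, 0, -5, ∞]
  [∞, ∞, ∞, ∞, 0, ∞]
  [∞, -4, -3, 0, -5, 0]
Key observation: every diagonal entry stays at the unit through all rounds, so no improving cycle exists.
Answer: CONVERGES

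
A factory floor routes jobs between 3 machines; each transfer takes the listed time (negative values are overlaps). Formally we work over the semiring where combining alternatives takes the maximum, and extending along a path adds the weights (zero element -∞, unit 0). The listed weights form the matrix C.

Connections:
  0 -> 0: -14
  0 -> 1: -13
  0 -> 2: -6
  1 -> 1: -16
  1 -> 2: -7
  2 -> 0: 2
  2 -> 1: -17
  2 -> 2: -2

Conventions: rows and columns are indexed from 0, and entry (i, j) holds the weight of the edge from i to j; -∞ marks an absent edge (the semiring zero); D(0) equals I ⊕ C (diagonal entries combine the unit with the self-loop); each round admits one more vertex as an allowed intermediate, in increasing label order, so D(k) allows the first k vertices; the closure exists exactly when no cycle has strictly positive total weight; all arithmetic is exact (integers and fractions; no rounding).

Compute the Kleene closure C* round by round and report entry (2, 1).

D(0):
  [0, -13, -6]
  [-∞, 0, -7]
  [2, -17, 0]
D(1):
  [0, -13, -6]
  [-∞, 0, -7]
  [2, -11, 0]
D(2):
  [0, -13, -6]
  [-∞, 0, -7]
  [2, -11, 0]
D(3):
  [0, -13, -6]
  [-5, 0, -7]
  [2, -11, 0]
Answer: C*[2][1] = -11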